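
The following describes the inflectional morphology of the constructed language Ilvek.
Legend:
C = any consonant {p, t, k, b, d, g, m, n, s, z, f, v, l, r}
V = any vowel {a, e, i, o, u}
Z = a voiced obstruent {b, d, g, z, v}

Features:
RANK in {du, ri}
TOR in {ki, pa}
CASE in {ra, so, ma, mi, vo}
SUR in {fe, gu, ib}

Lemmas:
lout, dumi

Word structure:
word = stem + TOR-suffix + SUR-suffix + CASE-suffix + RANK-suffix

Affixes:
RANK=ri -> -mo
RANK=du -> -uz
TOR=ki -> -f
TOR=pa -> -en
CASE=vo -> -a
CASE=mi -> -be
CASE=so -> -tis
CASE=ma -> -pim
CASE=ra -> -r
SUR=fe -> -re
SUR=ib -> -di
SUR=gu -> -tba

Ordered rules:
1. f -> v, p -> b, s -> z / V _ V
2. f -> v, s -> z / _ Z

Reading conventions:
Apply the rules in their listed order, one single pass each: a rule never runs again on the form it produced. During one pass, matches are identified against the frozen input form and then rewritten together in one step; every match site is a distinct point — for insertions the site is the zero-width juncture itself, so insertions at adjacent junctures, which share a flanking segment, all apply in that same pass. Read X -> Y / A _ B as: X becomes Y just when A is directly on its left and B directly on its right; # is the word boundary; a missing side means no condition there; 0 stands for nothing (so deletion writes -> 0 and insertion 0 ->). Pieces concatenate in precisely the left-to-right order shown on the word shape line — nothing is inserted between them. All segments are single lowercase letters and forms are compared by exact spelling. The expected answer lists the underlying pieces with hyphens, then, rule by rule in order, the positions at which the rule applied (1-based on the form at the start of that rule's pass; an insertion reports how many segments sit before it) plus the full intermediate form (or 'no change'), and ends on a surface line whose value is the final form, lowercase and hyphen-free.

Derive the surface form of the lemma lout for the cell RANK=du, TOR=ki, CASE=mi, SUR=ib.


underlying: lout-f-di-be-uz
1. f -> v, p -> b, s -> z / V _ V: no change
2. f -> v, s -> z / _ Z: fires at position(s) 5: loutvdibeuz
surface: loutvdibeuz


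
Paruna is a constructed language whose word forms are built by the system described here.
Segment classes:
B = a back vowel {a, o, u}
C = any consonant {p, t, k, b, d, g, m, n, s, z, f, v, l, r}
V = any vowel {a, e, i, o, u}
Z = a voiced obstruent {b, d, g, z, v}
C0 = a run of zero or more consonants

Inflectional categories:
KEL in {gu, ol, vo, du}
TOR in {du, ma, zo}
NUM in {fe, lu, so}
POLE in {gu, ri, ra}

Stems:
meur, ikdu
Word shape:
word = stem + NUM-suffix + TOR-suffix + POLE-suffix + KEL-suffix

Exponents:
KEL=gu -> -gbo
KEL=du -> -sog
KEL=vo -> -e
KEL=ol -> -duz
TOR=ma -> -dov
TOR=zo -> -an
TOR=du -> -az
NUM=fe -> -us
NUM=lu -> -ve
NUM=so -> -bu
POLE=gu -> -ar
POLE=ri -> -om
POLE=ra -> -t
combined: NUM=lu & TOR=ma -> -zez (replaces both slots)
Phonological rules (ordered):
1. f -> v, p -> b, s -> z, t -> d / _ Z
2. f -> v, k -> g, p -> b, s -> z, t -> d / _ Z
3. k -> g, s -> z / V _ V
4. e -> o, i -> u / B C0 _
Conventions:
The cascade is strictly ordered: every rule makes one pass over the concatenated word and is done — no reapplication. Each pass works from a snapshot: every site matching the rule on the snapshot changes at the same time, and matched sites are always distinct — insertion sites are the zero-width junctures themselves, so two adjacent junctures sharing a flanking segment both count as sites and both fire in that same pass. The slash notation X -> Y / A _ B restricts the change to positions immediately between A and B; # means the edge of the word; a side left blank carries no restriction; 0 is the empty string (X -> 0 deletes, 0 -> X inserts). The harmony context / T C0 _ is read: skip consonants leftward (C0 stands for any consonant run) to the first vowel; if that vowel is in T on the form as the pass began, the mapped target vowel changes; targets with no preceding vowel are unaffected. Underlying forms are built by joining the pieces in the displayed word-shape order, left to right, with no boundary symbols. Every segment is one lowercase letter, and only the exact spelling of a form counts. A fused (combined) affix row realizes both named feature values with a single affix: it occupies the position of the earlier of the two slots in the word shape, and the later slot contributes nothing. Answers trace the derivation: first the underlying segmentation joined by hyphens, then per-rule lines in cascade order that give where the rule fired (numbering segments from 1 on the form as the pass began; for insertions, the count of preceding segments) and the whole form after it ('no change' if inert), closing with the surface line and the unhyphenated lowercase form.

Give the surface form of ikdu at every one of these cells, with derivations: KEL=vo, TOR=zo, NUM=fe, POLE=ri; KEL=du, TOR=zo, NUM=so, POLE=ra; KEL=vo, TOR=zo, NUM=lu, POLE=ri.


cell KEL=vo, TOR=zo, NUM=fe, POLE=ri:
underlying: ikdu-us-an-om-e
1. f -> v, p -> b, s -> z, t -> d / _ Z: no change
2. f -> v, k -> g, p -> b, s -> z, t -> d / _ Z: fires at position(s) 2: igduusanome
3. k -> g, s -> z / V _ V: fires at position(s) 6: igduuzanome
4. e -> o, i -> u / B C0 _: fires at position(s) 11: igduuzanomo
surface: igduuzanomo

cell KEL=du, TOR=zo, NUM=so, POLE=ra:
underlying: ikdu-bu-an-t-sog
1. f -> v, p -> b, s -> z, t -> d / _ Z: no change
2. f -> v, k -> g, p -> b, s -> z, t -> d / _ Z: fires at position(s) 2: igdubuantsog
3. k -> g, s -> z / V _ V: no change
4. e -> o, i -> u / B C0 _: no change
surface: igdubuantsog

cell KEL=vo, TOR=zo, NUM=lu, POLE=ri:
underlying: ikdu-ve-an-om-e
1. f -> v, p -> b, s -> z, t -> d / _ Z: no change
2. f -> v, k -> g, p -> b, s -> z, t -> d / _ Z: fires at position(s) 2: igduveanome
3. k -> g, s -> z / V _ V: no change
4. e -> o, i -> u / B C0 _: fires at position(s) 6, 11: igduvoanomo
surface: igduvoanomo


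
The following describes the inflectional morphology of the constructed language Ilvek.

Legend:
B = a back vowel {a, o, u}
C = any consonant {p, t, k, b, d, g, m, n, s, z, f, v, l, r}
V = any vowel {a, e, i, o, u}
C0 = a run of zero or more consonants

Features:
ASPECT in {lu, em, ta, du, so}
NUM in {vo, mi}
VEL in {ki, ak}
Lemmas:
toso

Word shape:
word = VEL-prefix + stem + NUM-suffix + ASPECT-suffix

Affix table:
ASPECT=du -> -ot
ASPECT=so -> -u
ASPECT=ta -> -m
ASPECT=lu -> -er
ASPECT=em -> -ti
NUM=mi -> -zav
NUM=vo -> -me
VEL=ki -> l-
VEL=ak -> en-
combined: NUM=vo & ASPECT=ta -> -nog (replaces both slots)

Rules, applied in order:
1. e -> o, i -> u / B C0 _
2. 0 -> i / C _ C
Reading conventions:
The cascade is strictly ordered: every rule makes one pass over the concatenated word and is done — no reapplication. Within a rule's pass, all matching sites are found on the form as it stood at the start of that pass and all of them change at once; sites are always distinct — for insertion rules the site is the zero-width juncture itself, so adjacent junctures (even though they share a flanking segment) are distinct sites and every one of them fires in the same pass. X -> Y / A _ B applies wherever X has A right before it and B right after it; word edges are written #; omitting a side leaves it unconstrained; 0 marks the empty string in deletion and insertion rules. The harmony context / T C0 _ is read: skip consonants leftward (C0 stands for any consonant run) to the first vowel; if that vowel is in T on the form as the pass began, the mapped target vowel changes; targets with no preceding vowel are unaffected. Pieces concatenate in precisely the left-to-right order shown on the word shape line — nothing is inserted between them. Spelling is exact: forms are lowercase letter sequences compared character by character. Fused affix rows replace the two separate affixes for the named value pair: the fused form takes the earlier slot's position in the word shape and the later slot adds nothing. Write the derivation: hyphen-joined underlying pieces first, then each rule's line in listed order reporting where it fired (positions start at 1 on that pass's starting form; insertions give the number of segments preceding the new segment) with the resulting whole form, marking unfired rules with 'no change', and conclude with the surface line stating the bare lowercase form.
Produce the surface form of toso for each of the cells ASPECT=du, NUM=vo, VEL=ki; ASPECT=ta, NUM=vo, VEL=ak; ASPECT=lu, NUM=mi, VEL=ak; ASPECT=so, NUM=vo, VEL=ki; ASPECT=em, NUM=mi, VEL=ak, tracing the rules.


cell ASPECT=du, NUM=vo, VEL=ki:
underlying: l-toso-me-ot
1. e -> o, i -> u / B C0 _: fires at position(s) 7: ltosomoot
2. 0 -> i / C _ C: inserts after position(s) 1: litosomoot
surface: litosomoot

cell ASPECT=ta, NUM=vo, VEL=ak:
underlying: en-toso-nog
1. e -> o, i -> u / B C0 _: no change
2. 0 -> i / C _ C: inserts after position(s) 2: enitosonog
surface: enitosonog

cell ASPECT=lu, NUM=mi, VEL=ak:
underlying: en-toso-zav-er
1. e -> o, i -> u / B C0 _: fires at position(s) 10: entosozavor
2. 0 -> i / C _ C: inserts after position(s) 2: enitosozavor
surface: enitosozavor

cell ASPECT=so, NUM=vo, VEL=ki:
underlying: l-toso-me-u
1. e -> o, i -> u / B C0 _: fires at position(s) 7: ltosomou
2. 0 -> i / C _ C: inserts after position(s) 1: litosomou
surface: litosomou

cell ASPECT=em, NUM=mi, VEL=ak:
underlying: en-toso-zav-ti
1. e -> o, i -> u / B C0 _: fires at position(s) 11: entosozavtu
2. 0 -> i / C _ C: inserts after position(s) 2, 9: enitosozavitu
surface: enitosozavitu


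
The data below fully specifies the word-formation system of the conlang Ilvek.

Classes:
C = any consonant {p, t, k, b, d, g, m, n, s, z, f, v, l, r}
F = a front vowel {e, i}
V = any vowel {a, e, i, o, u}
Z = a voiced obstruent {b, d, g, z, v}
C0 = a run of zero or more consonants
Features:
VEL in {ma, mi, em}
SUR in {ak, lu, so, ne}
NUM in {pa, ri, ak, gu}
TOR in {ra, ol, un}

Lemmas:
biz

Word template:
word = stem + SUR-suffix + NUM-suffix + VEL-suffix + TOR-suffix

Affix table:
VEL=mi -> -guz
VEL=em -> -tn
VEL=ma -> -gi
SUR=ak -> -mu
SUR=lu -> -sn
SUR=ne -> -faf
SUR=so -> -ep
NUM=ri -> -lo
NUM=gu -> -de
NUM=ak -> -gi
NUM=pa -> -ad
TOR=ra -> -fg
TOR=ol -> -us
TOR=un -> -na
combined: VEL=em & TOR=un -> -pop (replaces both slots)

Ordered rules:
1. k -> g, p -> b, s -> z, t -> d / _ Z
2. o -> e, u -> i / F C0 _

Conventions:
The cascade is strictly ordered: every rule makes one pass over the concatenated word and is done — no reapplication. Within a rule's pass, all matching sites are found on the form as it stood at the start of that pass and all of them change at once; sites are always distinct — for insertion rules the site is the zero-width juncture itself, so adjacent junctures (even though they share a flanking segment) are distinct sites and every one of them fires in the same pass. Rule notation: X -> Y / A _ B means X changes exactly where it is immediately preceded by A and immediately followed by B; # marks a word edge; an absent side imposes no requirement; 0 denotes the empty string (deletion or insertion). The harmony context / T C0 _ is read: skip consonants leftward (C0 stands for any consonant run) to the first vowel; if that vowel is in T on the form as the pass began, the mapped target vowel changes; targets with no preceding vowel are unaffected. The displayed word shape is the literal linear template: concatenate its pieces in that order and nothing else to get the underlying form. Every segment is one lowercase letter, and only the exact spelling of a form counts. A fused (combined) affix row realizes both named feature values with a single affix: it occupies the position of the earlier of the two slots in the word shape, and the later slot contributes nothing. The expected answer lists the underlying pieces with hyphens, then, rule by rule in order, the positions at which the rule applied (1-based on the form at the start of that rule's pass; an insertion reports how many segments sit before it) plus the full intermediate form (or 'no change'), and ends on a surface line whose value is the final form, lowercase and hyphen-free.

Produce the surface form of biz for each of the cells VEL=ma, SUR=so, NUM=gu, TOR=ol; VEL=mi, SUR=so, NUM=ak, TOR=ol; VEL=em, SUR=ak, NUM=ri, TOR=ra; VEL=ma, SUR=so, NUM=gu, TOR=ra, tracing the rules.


cell VEL=ma, SUR=so, NUM=gu, TOR=ol:
underlying: biz-ep-de-gi-us
1. k -> g, p -> b, s -> z, t -> d / _ Z: fires at position(s) 5: bizebdegius
2. o -> e, u -> i / F C0 _: fires at position(s) 10: bizebdegiis
surface: bizebdegiis

cell VEL=mi, SUR=so, NUM=ak, TOR=ol:
underlying: biz-ep-gi-guz-us
1. k -> g, p -> b, s -> z, t -> d / _ Z: fires at position(s) 5: bizebgiguzus
2. o -> e, u -> i / F C0 _: fires at position(s) 9: bizebgigizus
surface: bizebgigizus

cell VEL=em, SUR=ak, NUM=ri, TOR=ra:
underlying: biz-mu-lo-tn-fg
1. k -> g, p -> b, s -> z, t -> d / _ Z: no change
2. o -> e, u -> i / F C0 _: fires at position(s) 5: bizmilotnfg
surface: bizmilotnfg

cell VEL=ma, SUR=so, NUM=gu, TOR=ra:
underlying: biz-ep-de-gi-fg
1. k -> g, p -> b, s -> z, t -> d / _ Z: fires at position(s) 5: bizebdegifg
2. o -> e, u -> i / F C0 _: no change
surface: bizebdegifg


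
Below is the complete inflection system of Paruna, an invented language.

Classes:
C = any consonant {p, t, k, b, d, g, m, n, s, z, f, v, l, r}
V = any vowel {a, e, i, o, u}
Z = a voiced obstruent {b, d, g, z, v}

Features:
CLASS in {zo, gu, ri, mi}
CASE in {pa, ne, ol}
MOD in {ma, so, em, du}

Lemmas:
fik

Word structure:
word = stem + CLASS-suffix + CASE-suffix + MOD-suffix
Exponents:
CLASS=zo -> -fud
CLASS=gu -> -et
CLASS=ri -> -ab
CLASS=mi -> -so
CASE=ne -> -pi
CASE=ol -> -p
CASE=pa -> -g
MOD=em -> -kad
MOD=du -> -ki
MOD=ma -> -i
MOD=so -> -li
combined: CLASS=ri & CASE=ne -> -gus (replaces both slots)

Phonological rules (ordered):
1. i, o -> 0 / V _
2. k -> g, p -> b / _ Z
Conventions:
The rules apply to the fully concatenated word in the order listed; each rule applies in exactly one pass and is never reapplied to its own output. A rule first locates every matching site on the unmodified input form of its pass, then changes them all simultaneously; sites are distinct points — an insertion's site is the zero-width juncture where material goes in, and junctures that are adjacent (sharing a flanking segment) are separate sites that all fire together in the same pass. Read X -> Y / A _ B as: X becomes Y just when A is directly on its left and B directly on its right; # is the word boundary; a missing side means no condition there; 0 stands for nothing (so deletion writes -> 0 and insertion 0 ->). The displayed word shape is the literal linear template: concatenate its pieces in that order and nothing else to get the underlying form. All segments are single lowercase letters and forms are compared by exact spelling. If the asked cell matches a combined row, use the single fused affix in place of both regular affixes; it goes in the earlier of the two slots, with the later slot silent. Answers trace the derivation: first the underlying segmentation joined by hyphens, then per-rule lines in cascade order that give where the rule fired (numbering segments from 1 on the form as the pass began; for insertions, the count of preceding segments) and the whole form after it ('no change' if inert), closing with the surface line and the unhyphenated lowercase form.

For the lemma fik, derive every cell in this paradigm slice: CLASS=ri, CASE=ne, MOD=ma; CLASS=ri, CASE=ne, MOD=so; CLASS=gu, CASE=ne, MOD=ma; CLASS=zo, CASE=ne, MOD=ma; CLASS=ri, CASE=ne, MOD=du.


cell CLASS=ri, CASE=ne, MOD=ma:
underlying: fik-gus-i
1. i, o -> 0 / V _: no change
2. k -> g, p -> b / _ Z: fires at position(s) 3: figgusi
surface: figgusi

cell CLASS=ri, CASE=ne, MOD=so:
underlying: fik-gus-li
1. i, o -> 0 / V _: no change
2. k -> g, p -> b / _ Z: fires at position(s) 3: figgusli
surface: figgusli

cell CLASS=gu, CASE=ne, MOD=ma:
underlying: fik-et-pi-i
1. i, o -> 0 / V _: fires at position(s) 8: fiketpi
2. k -> g, p -> b / _ Z: no change
surface: fiketpi

cell CLASS=zo, CASE=ne, MOD=ma:
underlying: fik-fud-pi-i
1. i, o -> 0 / V _: fires at position(s) 9: fikfudpi
2. k -> g, p -> b / _ Z: no change
surface: fikfudpi

cell CLASS=ri, CASE=ne, MOD=du:
underlying: fik-gus-ki
1. i, o -> 0 / V _: no change
2. k -> g, p -> b / _ Z: fires at position(s) 3: figguski
surface: figguski


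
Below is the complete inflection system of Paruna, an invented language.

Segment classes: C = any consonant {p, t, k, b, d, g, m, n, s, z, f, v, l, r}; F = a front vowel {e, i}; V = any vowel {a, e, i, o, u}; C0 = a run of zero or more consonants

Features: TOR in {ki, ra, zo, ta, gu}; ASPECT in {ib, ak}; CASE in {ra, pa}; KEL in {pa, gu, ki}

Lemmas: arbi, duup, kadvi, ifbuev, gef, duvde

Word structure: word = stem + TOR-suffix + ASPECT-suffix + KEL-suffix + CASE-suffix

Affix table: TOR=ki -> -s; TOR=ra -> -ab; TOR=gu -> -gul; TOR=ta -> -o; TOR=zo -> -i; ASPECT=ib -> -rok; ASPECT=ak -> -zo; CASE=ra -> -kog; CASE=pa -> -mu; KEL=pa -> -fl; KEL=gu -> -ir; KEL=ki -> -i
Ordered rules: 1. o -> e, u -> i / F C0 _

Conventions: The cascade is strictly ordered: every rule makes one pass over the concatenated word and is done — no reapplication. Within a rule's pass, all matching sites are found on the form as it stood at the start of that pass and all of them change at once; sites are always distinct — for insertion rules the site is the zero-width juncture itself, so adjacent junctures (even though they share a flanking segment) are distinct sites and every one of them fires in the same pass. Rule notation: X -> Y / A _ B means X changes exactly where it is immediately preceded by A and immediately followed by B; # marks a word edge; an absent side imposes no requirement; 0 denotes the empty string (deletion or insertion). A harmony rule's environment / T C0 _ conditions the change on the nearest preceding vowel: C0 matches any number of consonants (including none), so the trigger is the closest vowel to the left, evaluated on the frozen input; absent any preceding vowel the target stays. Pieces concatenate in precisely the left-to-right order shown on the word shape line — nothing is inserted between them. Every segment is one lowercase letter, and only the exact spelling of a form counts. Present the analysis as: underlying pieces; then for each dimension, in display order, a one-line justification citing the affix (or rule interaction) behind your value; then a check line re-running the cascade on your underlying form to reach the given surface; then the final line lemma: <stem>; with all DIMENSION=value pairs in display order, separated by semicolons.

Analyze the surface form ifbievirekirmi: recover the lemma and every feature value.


underlying: ifbuev-i-rok-ir-mu
TOR=zo - signalled by the affix -i
ASPECT=ib - signalled by the affix -rok
CASE=pa - signalled by the affix -mu
KEL=gu - signalled by the affix -ir
check: ifbuevirokirmu -> ifbievirekirmi
lemma: ifbuev; TOR=zo; ASPECT=ib; CASE=pa; KEL=gu


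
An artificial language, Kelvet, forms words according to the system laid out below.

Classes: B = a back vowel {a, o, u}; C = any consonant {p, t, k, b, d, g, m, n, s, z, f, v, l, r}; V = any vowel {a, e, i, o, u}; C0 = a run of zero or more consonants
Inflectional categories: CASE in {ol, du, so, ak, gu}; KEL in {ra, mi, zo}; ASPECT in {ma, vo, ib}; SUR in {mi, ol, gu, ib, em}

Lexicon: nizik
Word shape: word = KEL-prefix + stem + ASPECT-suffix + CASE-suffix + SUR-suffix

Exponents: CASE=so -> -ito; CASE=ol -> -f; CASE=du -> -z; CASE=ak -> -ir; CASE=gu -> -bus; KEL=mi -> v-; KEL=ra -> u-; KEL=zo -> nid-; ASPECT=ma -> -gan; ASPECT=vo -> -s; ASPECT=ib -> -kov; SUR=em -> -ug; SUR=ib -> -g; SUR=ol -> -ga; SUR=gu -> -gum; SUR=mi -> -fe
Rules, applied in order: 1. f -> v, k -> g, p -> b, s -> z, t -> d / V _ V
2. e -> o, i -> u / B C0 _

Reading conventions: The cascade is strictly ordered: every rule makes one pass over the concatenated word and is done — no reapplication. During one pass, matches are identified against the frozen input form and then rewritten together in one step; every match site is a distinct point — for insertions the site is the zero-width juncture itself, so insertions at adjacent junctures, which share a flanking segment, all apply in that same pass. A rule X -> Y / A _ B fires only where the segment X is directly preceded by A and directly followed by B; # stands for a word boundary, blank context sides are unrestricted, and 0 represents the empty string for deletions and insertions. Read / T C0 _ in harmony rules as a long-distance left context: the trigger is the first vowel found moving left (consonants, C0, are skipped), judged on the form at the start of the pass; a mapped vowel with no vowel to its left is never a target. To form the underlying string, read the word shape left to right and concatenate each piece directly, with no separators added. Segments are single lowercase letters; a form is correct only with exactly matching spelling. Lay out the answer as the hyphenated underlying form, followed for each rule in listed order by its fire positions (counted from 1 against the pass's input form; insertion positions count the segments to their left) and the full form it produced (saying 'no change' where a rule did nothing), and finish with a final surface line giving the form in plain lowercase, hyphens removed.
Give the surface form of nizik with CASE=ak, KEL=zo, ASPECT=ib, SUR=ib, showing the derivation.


underlying: nid-nizik-kov-ir-g
1. f -> v, k -> g, p -> b, s -> z, t -> d / V _ V: no change
2. e -> o, i -> u / B C0 _: fires at position(s) 12: nidnizikkovurg
surface: nidnizikkovurg


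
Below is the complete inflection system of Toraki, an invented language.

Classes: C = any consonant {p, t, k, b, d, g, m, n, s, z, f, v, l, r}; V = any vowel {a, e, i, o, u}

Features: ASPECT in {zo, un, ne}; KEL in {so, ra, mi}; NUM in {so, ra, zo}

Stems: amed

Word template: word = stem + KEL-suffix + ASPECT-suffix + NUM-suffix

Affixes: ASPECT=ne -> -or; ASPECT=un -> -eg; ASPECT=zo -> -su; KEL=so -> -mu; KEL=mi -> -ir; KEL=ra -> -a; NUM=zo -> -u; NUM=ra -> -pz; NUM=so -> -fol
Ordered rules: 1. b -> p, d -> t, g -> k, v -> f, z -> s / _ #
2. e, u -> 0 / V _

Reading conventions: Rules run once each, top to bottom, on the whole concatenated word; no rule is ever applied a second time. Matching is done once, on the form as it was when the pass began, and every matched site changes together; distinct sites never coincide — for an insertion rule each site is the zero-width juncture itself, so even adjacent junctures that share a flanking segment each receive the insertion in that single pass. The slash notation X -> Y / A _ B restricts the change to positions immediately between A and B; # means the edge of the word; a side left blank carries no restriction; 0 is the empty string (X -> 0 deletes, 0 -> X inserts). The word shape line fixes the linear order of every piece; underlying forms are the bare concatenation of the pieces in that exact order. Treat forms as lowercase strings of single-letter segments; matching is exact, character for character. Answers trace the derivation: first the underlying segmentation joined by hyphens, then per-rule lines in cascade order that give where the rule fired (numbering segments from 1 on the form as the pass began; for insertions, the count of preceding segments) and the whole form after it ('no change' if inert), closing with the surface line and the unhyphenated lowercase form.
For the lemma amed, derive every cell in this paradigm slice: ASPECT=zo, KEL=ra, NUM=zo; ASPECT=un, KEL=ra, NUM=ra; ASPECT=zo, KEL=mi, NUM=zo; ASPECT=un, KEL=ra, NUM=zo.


cell ASPECT=zo, KEL=ra, NUM=zo:
underlying: amed-a-su-u
1. b -> p, d -> t, g -> k, v -> f, z -> s / _ #: no change
2. e, u -> 0 / V _: fires at position(s) 8: amedasu
surface: amedasu

cell ASPECT=un, KEL=ra, NUM=ra:
underlying: amed-a-eg-pz
1. b -> p, d -> t, g -> k, v -> f, z -> s / _ #: fires at position(s) 9: amedaegps
2. e, u -> 0 / V _: fires at position(s) 6: amedagps
surface: amedagps

cell ASPECT=zo, KEL=mi, NUM=zo:
underlying: amed-ir-su-u
1. b -> p, d -> t, g -> k, v -> f, z -> s / _ #: no change
2. e, u -> 0 / V _: fires at position(s) 9: amedirsu
surface: amedirsu

cell ASPECT=un, KEL=ra, NUM=zo:
underlying: amed-a-eg-u
1. b -> p, d -> t, g -> k, v -> f, z -> s / _ #: no change
2. e, u -> 0 / V _: fires at position(s) 6: amedagu
surface: amedagu


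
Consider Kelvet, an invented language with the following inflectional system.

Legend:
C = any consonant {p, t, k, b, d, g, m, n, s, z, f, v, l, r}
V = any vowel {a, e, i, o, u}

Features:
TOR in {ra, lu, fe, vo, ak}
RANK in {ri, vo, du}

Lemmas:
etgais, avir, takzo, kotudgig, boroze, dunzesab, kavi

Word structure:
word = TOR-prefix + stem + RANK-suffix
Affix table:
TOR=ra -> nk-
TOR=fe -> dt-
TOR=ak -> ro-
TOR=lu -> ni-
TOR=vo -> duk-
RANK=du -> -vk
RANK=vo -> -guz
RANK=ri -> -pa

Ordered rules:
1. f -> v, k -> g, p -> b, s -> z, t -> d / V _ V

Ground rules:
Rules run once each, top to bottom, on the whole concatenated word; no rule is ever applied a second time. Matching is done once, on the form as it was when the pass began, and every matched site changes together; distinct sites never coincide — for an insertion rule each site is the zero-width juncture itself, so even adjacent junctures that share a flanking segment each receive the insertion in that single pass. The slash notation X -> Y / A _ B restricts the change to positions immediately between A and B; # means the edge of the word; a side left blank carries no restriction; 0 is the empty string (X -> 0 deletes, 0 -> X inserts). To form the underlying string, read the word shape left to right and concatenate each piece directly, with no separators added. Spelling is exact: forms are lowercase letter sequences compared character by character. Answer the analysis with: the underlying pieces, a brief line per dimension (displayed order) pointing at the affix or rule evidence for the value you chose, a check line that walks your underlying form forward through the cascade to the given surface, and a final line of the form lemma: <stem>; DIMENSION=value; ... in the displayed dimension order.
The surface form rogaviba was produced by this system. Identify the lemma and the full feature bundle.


underlying: ro-kavi-pa
TOR=ak - signalled by the affix ro-
RANK=ri - signalled by the affix -pa
check: rokavipa -> rogaviba
lemma: kavi; TOR=ak; RANK=ri


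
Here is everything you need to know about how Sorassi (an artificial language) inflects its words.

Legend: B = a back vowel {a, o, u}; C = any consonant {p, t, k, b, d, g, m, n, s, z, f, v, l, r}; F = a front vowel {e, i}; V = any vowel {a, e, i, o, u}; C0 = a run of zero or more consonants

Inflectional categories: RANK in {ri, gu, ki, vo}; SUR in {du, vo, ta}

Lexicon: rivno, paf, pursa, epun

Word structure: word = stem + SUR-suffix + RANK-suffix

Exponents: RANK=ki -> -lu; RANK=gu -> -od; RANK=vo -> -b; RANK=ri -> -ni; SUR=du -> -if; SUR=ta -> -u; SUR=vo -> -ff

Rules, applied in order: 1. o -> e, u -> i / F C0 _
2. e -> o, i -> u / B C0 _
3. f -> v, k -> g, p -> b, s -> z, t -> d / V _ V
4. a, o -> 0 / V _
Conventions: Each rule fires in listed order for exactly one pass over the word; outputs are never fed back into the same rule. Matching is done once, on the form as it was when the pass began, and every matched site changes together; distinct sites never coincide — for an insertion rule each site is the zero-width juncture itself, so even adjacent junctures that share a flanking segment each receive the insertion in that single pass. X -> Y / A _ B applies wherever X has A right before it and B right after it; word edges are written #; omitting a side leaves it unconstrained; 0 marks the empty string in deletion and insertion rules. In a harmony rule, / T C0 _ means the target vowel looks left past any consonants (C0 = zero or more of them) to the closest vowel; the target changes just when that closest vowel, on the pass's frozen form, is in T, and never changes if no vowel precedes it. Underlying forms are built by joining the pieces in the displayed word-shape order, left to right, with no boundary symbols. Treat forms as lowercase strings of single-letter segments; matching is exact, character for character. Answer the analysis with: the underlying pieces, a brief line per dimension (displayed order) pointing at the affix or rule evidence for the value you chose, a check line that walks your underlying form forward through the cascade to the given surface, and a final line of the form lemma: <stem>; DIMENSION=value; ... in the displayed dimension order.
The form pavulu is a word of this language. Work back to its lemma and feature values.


underlying: paf-u-lu
RANK=ki - signalled by the affix -lu
SUR=ta - signalled by the affix -u
check: pafulu -> pafulu -> pafulu -> pavulu -> pavulu
lemma: paf; RANK=ki; SUR=ta


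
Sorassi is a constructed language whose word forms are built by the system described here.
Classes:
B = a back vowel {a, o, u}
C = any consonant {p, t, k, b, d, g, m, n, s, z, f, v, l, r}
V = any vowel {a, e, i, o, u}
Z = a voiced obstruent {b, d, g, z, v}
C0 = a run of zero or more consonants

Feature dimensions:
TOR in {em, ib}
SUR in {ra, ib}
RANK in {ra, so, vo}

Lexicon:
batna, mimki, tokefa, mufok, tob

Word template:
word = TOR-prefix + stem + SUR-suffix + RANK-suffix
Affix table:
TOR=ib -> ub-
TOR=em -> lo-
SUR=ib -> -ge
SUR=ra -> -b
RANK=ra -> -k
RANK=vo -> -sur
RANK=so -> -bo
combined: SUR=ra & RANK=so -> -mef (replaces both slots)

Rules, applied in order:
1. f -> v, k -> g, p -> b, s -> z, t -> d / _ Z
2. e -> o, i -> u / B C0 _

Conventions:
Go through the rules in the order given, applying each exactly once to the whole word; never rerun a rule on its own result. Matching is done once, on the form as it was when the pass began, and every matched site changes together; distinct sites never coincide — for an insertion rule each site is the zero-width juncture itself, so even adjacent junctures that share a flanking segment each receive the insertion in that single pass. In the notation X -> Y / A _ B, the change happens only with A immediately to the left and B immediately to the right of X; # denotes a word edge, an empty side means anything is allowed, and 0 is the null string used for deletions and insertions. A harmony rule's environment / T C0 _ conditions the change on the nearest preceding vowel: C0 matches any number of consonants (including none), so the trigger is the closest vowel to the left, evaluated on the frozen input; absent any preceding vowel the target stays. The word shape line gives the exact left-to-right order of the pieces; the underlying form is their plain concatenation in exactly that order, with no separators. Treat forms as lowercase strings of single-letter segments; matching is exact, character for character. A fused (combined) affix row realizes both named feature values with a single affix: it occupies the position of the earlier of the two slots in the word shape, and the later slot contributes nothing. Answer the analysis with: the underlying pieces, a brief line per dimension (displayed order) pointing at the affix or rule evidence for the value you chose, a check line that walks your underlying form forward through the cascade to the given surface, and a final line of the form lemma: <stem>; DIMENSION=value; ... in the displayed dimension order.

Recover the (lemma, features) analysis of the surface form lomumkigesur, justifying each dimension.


underlying: lo-mimki-ge-sur
TOR=em - signalled by the affix lo-
SUR=ib - signalled by the affix -ge
RANK=vo - signalled by the affix -sur
check: lomimkigesur -> lomimkigesur -> lomumkigesur
lemma: mimki; TOR=em; SUR=ib; RANK=vo


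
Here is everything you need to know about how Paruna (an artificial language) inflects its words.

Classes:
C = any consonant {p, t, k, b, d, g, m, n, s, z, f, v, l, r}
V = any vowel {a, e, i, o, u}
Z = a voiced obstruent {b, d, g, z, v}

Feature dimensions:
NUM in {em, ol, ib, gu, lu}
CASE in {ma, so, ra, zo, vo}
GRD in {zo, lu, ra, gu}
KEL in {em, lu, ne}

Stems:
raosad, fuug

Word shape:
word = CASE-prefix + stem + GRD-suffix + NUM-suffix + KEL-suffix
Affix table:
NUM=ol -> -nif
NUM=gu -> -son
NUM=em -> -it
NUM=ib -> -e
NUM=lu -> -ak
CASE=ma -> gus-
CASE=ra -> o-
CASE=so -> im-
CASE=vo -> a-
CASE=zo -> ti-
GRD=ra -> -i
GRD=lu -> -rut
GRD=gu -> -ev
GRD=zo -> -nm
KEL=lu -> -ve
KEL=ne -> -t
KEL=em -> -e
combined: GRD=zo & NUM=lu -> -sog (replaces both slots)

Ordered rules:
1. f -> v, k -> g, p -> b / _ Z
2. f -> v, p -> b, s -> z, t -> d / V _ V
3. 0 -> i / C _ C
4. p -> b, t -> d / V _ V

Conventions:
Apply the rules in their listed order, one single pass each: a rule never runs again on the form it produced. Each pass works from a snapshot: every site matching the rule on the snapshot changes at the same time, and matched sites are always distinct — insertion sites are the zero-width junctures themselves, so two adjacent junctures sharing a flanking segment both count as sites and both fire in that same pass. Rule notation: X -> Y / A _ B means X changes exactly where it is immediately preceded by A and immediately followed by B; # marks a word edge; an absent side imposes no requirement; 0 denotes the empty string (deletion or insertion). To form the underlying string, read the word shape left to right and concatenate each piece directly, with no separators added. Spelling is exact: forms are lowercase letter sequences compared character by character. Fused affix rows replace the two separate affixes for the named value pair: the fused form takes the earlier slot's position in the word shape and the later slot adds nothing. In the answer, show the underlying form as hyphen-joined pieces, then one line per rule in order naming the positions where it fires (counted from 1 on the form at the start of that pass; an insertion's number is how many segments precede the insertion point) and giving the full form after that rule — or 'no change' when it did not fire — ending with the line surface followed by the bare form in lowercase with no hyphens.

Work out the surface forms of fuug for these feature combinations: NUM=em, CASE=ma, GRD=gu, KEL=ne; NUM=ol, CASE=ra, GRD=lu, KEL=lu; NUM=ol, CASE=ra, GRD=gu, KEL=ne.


cell NUM=em, CASE=ma, GRD=gu, KEL=ne:
underlying: gus-fuug-ev-it-t
1. f -> v, k -> g, p -> b / _ Z: no change
2. f -> v, p -> b, s -> z, t -> d / V _ V: no change
3. 0 -> i / C _ C: inserts after position(s) 3, 11: gusifuugevitit
4. p -> b, t -> d / V _ V: fires at position(s) 12: gusifuugevidit
surface: gusifuugevidit

cell NUM=ol, CASE=ra, GRD=lu, KEL=lu:
underlying: o-fuug-rut-nif-ve
1. f -> v, k -> g, p -> b / _ Z: fires at position(s) 11: ofuugrutnivve
2. f -> v, p -> b, s -> z, t -> d / V _ V: fires at position(s) 2: ovuugrutnivve
3. 0 -> i / C _ C: inserts after position(s) 5, 8, 11: ovuugirutinivive
4. p -> b, t -> d / V _ V: fires at position(s) 9: ovuugirudinivive
surface: ovuugirudinivive

cell NUM=ol, CASE=ra, GRD=gu, KEL=ne:
underlying: o-fuug-ev-nif-t
1. f -> v, k -> g, p -> b / _ Z: no change
2. f -> v, p -> b, s -> z, t -> d / V _ V: fires at position(s) 2: ovuugevnift
3. 0 -> i / C _ C: inserts after position(s) 7, 10: ovuugevinifit
4. p -> b, t -> d / V _ V: no change
surface: ovuugevinifit


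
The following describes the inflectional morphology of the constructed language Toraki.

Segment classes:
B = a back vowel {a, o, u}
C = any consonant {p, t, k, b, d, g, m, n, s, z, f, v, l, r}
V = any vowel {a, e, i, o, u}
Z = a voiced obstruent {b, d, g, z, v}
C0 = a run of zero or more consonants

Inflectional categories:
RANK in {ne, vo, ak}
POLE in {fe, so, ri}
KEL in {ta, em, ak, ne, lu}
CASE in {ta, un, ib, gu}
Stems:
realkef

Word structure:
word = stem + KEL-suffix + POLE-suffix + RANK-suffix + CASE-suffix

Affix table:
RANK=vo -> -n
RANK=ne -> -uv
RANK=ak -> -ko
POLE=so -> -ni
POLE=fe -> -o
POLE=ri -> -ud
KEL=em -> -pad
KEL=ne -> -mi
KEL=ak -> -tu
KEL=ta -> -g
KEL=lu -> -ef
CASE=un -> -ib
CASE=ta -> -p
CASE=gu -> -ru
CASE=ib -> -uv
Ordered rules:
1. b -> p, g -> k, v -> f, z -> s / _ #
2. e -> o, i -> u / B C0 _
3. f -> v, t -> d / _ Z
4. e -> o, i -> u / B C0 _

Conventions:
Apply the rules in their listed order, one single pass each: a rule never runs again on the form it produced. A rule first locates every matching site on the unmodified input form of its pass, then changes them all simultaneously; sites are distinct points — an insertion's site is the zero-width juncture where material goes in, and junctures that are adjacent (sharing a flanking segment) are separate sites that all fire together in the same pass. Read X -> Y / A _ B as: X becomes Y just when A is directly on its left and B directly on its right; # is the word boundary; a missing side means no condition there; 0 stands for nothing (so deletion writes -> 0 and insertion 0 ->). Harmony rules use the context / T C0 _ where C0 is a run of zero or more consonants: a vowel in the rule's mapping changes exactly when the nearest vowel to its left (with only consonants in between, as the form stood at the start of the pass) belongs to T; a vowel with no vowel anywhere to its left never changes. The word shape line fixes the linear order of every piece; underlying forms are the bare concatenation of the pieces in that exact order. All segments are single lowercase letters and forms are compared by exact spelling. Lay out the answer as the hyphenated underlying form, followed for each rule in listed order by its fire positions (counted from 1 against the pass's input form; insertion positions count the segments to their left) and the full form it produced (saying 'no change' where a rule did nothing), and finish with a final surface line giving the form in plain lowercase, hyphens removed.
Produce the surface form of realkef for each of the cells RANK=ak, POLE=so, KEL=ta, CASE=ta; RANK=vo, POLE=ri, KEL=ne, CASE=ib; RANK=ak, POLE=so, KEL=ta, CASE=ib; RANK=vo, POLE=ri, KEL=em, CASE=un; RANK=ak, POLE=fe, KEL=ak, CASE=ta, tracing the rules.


cell RANK=ak, POLE=so, KEL=ta, CASE=ta:
underlying: realkef-g-ni-ko-p
1. b -> p, g -> k, v -> f, z -> s / _ #: no change
2. e -> o, i -> u / B C0 _: fires at position(s) 6: realkofgnikop
3. f -> v, t -> d / _ Z: fires at position(s) 7: realkovgnikop
4. e -> o, i -> u / B C0 _: fires at position(s) 10: realkovgnukop
surface: realkovgnukop

cell RANK=vo, POLE=ri, KEL=ne, CASE=ib:
underlying: realkef-mi-ud-n-uv
1. b -> p, g -> k, v -> f, z -> s / _ #: fires at position(s) 14: realkefmiudnuf
2. e -> o, i -> u / B C0 _: fires at position(s) 6: realkofmiudnuf
3. f -> v, t -> d / _ Z: no change
4. e -> o, i -> u / B C0 _: fires at position(s) 9: realkofmuudnuf
surface: realkofmuudnuf

cell RANK=ak, POLE=so, KEL=ta, CASE=ib:
underlying: realkef-g-ni-ko-uv
1. b -> p, g -> k, v -> f, z -> s / _ #: fires at position(s) 14: realkefgnikouf
2. e -> o, i -> u / B C0 _: fires at position(s) 6: realkofgnikouf
3. f -> v, t -> d / _ Z: fires at position(s) 7: realkovgnikouf
4. e -> o, i -> u / B C0 _: fires at position(s) 10: realkovgnukouf
surface: realkovgnukouf

cell RANK=vo, POLE=ri, KEL=em, CASE=un:
underlying: realkef-pad-ud-n-ib
1. b -> p, g -> k, v -> f, z -> s / _ #: fires at position(s) 15: realkefpadudnip
2. e -> o, i -> u / B C0 _: fires at position(s) 6, 14: realkofpadudnup
3. f -> v, t -> d / _ Z: no change
4. e -> o, i -> u / B C0 _: no change
surface: realkofpadudnup

cell RANK=ak, POLE=fe, KEL=ak, CASE=ta:
underlying: realkef-tu-o-ko-p
1. b -> p, g -> k, v -> f, z -> s / _ #: no change
2. e -> o, i -> u / B C0 _: fires at position(s) 6: realkoftuokop
3. f -> v, t -> d / _ Z: no change
4. e -> o, i -> u / B C0 _: no change
surface: realkoftuokop


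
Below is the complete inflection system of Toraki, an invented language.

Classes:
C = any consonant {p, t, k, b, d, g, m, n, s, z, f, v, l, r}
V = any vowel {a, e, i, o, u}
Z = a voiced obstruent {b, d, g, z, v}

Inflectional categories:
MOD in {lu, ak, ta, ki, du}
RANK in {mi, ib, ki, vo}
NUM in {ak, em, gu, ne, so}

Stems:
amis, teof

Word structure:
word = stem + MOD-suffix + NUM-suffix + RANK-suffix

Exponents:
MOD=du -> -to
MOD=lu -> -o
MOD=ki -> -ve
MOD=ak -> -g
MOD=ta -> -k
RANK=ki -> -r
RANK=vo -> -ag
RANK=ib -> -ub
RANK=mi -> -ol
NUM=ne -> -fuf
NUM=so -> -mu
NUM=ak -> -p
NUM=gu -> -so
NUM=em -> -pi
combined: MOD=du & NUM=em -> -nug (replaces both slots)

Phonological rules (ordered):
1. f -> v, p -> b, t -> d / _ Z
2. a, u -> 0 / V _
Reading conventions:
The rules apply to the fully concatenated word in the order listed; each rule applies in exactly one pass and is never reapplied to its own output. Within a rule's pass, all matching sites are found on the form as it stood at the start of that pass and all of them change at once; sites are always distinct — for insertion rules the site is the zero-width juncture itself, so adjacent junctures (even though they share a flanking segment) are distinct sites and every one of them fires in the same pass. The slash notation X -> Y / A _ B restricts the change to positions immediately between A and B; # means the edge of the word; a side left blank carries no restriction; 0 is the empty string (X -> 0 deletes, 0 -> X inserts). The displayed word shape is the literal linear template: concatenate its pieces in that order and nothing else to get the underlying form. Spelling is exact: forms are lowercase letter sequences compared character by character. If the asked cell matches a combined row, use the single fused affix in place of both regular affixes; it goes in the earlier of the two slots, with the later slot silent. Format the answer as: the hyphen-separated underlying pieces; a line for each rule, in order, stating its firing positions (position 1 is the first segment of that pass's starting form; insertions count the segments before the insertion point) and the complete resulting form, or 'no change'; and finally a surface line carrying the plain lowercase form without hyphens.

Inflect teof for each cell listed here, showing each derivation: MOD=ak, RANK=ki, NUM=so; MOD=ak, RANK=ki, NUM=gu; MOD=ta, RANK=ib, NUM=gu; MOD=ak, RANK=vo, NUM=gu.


cell MOD=ak, RANK=ki, NUM=so:
underlying: teof-g-mu-r
1. f -> v, p -> b, t -> d / _ Z: fires at position(s) 4: teovgmur
2. a, u -> 0 / V _: no change
surface: teovgmur

cell MOD=ak, RANK=ki, NUM=gu:
underlying: teof-g-so-r
1. f -> v, p -> b, t -> d / _ Z: fires at position(s) 4: teovgsor
2. a, u -> 0 / V _: no change
surface: teovgsor

cell MOD=ta, RANK=ib, NUM=gu:
underlying: teof-k-so-ub
1. f -> v, p -> b, t -> d / _ Z: no change
2. a, u -> 0 / V _: fires at position(s) 8: teofksob
surface: teofksob

cell MOD=ak, RANK=vo, NUM=gu:
underlying: teof-g-so-ag
1. f -> v, p -> b, t -> d / _ Z: fires at position(s) 4: teovgsoag
2. a, u -> 0 / V _: fires at position(s) 8: teovgsog
surface: teovgsog
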